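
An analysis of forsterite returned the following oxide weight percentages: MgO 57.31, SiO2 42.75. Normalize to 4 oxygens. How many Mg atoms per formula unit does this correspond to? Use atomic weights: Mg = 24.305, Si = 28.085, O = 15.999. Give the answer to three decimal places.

57.31 wt% MgO ÷ 40.304 g/mol = 1.42194 mol, giving 1.42194 Mg and 1.42194 O.
42.75 wt% SiO2 ÷ 60.083 g/mol = 0.71152 mol, giving 0.71152 Si and 1.42304 O.
Oxygen sums to 2.84498; scaling by 4/2.84498 = 1.40599 puts the formula on 4 O.
Mg: 1.42194 × 1.40599 = 1.999 atoms per formula unit.

1.999 Mg apfu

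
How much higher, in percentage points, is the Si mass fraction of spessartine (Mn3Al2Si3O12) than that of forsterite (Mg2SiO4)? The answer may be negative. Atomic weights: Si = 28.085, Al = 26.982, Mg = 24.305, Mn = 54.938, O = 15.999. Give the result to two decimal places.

Si in Mn3Al2Si3O12: molar mass 495.021 g/mol; 3×28.085 = 84.255 g → 17.02 wt%.
Si in Mg2SiO4: molar mass 140.691 g/mol; 1×28.085 = 28.085 g → 19.96 wt%.
Difference = 17.02 − 19.96 = -2.94 percentage points.

-2.94 percentage points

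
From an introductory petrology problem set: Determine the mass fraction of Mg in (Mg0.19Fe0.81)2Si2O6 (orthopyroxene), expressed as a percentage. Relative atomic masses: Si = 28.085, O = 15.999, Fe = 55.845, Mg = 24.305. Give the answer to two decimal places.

3.67 weight percent

M((Mg0.19Fe0.81)2Si2O6) = 251.869 g/mol.
Mg contributes 0.38 × 24.305 = 9.236 g per mole.
9.236/251.869 = 0.0367 → 3.67%.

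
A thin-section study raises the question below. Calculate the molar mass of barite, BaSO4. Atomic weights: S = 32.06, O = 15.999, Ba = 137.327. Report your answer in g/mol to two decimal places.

M = 1*137.327 + 1*32.06 + 4*15.999

233.38 g/mol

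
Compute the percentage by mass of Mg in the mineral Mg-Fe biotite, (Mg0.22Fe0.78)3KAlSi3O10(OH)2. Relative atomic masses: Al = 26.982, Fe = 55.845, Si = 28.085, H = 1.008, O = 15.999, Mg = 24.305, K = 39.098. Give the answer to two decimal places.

M((Mg0.22Fe0.78)3KAlSi3O10(OH)2) = 491.058 g/mol.
Mg contributes 0.66 × 24.305 = 16.041 g per mole.
16.041/491.058 = 0.0327 → 3.27%.

3.27 wt%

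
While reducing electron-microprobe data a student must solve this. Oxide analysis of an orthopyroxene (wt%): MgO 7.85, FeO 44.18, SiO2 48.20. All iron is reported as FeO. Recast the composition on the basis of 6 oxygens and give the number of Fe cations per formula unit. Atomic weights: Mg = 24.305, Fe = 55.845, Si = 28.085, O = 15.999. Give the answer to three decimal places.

MgO: 7.85/40.304 = 0.19477 mol → 0.19477 mol Mg, 0.19477 mol O.
FeO: 44.18/71.844 = 0.61494 mol → 0.61494 mol Fe, 0.61494 mol O.
SiO2: 48.20/60.083 = 0.80222 mol → 0.80222 mol Si, 1.60444 mol O.
Total oxygen = 2.41415 mol. Normalization factor = 6/2.41415 = 2.48535.
Fe per 6 O = 0.61494 × 2.48535 = 1.528.

1.528 Fe apfu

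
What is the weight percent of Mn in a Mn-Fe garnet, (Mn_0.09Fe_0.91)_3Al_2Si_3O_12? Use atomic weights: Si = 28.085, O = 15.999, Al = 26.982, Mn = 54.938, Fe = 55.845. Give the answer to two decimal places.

Molar mass of (Mn_0.09Fe_0.91)_3Al_2Si_3O_12: 0.27*54.938 + 2.73*55.845 + 2*26.982 + 3*28.085 + 12*15.999 = 497.497 g/mol.
Mass of Mn per formula unit: 0.27 × 54.938 = 14.833 g.
Weight fraction Mn = 14.833 / 497.497 = 0.0298.

2.98 weight percent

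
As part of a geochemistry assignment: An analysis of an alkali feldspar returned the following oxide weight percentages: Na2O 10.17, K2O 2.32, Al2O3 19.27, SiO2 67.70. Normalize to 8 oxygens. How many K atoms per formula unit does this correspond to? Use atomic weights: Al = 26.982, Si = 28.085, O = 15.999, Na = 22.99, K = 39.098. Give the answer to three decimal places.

10.17 wt% Na2O ÷ 61.979 g/mol = 0.16409 mol, giving 0.32818 Na and 0.16409 O.
2.32 wt% K2O ÷ 94.195 g/mol = 0.02463 mol, giving 0.04926 K and 0.02463 O.
19.27 wt% Al2O3 ÷ 101.961 g/mol = 0.18899 mol, giving 0.37798 Al and 0.56697 O.
67.70 wt% SiO2 ÷ 60.083 g/mol = 1.12677 mol, giving 1.12677 Si and 2.25354 O.
Oxygen sums to 3.00923; scaling by 8/3.00923 = 2.65849 puts the formula on 8 O.
K: 0.04926 × 2.65849 = 0.131 atoms per formula unit.

0.131 K apfu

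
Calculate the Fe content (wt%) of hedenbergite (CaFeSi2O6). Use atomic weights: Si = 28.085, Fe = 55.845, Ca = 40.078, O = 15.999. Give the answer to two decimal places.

22.51 wt%

Molar mass of CaFeSi2O6: 1·40.078 + 1·55.845 + 2·28.085 + 6·15.999 = 248.087 g/mol.
Mass of Fe per formula unit: 1 × 55.845 = 55.845 g.
Weight fraction Fe = 55.845 / 248.087 = 0.2251.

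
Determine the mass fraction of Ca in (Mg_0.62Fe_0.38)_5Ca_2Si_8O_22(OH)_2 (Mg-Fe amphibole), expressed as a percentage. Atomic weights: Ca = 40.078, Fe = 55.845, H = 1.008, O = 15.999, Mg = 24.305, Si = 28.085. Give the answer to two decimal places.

Formula mass = 3.10×24.305 + 1.90×55.845 + 2×40.078 + 8×28.085 + 24×15.999 + 2×1.008 = 872.279 g/mol, of which 80.156 g is Ca.
So Ca makes up 80.156/872.279 = 0.0919 of the mass, i.e. 9.19%.

9.19 wt%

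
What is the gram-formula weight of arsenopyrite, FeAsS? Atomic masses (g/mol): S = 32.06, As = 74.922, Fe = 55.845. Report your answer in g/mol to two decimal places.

162.83 g/mol

The formula mass is the sum 1(55.845) + 1(74.922) + 1(32.06).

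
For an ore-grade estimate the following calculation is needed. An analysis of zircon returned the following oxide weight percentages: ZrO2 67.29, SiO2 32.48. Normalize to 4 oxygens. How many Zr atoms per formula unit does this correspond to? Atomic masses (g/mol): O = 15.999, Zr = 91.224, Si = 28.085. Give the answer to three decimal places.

1.005 Zr apfu

67.29 wt% ZrO2 ÷ 123.222 g/mol = 0.54609 mol, giving 0.54609 Zr and 1.09218 O.
32.48 wt% SiO2 ÷ 60.083 g/mol = 0.54059 mol, giving 0.54059 Si and 1.08118 O.
Oxygen sums to 2.17336; scaling by 4/2.17336 = 1.84047 puts the formula on 4 O.
Zr: 0.54609 × 1.84047 = 1.005 atoms per formula unit.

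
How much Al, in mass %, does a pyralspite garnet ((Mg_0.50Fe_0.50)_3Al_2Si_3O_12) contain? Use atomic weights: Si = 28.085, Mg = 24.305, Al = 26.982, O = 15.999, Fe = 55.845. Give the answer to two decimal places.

11.98 mass %

M((Mg_0.50Fe_0.50)_3Al_2Si_3O_12) = 450.432 g/mol.
Al contributes 2 × 26.982 = 53.964 g per mole.
53.964/450.432 = 0.1198 → 11.98%.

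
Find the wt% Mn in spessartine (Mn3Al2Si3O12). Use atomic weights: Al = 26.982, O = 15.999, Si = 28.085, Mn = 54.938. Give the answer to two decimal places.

Formula mass = 3*54.938 + 2*26.982 + 3*28.085 + 12*15.999 = 495.021 g/mol, of which 164.814 g is Mn.
So Mn makes up 164.814/495.021 = 0.3329 of the mass, i.e. 33.29%.

33.29 wt%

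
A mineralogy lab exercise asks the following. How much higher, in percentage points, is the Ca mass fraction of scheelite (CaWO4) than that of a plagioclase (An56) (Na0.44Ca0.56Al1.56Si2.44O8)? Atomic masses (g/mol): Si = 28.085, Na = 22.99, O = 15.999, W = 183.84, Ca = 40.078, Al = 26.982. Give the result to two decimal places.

5.64 percentage points

Ca in CaWO4: molar mass 287.914 g/mol; 1×40.078 = 40.078 g → 13.92 wt%.
Ca in Na0.44Ca0.56Al1.56Si2.44O8: molar mass 271.171 g/mol; 0.56×40.078 = 22.444 g → 8.28 wt%.
Difference = 13.92 − 8.28 = 5.64 percentage points.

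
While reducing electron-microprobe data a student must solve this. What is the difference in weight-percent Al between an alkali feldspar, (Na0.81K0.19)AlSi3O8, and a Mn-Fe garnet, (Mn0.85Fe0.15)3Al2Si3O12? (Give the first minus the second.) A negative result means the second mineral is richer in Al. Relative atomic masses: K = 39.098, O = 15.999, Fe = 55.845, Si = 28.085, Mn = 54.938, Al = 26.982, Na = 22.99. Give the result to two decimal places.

Al in (Na0.81K0.19)AlSi3O8: molar mass 265.280 g/mol; 1×26.982 = 26.982 g → 10.17 wt%.
Al in (Mn0.85Fe0.15)3Al2Si3O12: molar mass 495.429 g/mol; 2×26.982 = 53.964 g → 10.89 wt%.
Difference = 10.17 − 10.89 = -0.72 percentage points.

-0.72 percentage points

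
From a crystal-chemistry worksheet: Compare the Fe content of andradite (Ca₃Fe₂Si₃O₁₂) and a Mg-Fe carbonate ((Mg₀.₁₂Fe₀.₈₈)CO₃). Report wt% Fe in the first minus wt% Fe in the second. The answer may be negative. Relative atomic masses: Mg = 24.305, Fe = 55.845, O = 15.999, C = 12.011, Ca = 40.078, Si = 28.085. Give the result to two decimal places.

-21.87 percentage points

Fe in Ca₃Fe₂Si₃O₁₂: molar mass 508.167 g/mol; 2×55.845 = 111.690 g → 21.98 wt%.
Fe in (Mg₀.₁₂Fe₀.₈₈)CO₃: molar mass 112.068 g/mol; 0.88×55.845 = 49.144 g → 43.85 wt%.
Difference = 21.98 − 43.85 = -21.87 percentage points.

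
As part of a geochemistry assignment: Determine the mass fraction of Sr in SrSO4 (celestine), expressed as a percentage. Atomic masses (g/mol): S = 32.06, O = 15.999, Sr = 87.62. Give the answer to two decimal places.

47.70 wt%

Molar mass of SrSO4: 1·87.62 + 1·32.06 + 4·15.999 = 183.676 g/mol.
Mass of Sr per formula unit: 1 × 87.62 = 87.620 g.
Weight fraction Sr = 87.620 / 183.676 = 0.4770.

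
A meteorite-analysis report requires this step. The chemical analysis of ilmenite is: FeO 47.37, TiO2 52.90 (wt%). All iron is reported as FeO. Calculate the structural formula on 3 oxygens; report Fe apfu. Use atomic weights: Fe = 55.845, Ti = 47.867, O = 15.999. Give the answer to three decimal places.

FeO: 47.37/71.844 = 0.65935 mol → 0.65935 mol Fe, 0.65935 mol O.
TiO2: 52.90/79.865 = 0.66237 mol → 0.66237 mol Ti, 1.32474 mol O.
Total oxygen = 1.98409 mol. Normalization factor = 3/1.98409 = 1.51203.
Fe per 3 O = 0.65935 × 1.51203 = 0.997.

0.997 Fe apfu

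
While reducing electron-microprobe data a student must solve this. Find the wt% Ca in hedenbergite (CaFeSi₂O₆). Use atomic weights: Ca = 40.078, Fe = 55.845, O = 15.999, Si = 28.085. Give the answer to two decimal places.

Formula mass = 1·40.078 + 1·55.845 + 2·28.085 + 6·15.999 = 248.087 g/mol, of which 40.078 g is Ca.
So Ca makes up 40.078/248.087 = 0.1615 of the mass, i.e. 16.15%.

16.15 wt%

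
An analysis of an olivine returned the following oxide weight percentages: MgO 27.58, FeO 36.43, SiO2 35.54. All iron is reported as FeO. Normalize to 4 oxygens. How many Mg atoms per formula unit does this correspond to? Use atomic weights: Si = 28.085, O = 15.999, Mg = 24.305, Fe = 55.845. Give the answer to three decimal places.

MgO (M=40.304): mol = 0.68430; Mg = 0.68430, O = 0.68430.
FeO (M=71.844): mol = 0.50707; Fe = 0.50707, O = 0.50707.
SiO2 (M=60.083): mol = 0.59152; Si = 0.59152, O = 1.18304.
ΣO = 2.37441; factor = 4/ΣO = 1.68463.
Mg apfu = 0.68430 × 1.68463 = 1.153.

1.153 Mg apfu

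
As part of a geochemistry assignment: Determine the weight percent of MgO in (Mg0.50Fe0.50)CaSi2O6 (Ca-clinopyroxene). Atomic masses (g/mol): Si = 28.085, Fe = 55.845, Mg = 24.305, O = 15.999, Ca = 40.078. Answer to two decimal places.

8.67 wt%

Formula mass = 232.317 g/mol.
0.50 Mg → 0.5000 mol MgO per formula unit; M(MgO) = 40.304, so MgO mass = 20.152 g.
20.152/232.317 × 100 = 8.67 wt%.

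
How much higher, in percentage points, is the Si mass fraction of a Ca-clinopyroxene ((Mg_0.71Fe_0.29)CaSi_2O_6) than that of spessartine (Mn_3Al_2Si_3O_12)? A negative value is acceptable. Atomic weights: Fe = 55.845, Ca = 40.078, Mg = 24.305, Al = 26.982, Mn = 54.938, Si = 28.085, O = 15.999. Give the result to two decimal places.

7.87 percentage points

M((Mg_0.71Fe_0.29)CaSi_2O_6) = 225.694 g/mol, so wt% Si = 56.170/225.694 × 100 = 24.89%.
M(Mn_3Al_2Si_3O_12) = 495.021 g/mol, so wt% Si = 84.255/495.021 × 100 = 17.02%.
24.89 − 17.02 = 7.87 pp.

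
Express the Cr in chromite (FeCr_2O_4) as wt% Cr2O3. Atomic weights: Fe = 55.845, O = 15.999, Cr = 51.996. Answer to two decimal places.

67.90 wt%

Molar mass of FeCr_2O_4 = 1·55.845 + 2·51.996 + 4·15.999 = 223.833 g/mol.
Each formula unit contains 2 Cr, equivalent to 2/2 = 1.0000 mol Cr2O3.
M(Cr2O3) = 2×51.996 + 3×15.999 = 151.989 g/mol.
Mass of Cr2O3 per formula unit = 1.0000 × 151.989 = 151.989 g.
Cr2O3 wt% = 151.989 / 223.833 × 100 = 67.90%.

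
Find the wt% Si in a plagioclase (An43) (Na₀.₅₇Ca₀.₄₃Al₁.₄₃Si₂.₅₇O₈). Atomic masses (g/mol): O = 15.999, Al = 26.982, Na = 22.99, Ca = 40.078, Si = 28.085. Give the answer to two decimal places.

Molar mass of Na₀.₅₇Ca₀.₄₃Al₁.₄₃Si₂.₅₇O₈: 0.57*22.99 + 0.43*40.078 + 1.43*26.982 + 2.57*28.085 + 8*15.999 = 269.093 g/mol.
Mass of Si per formula unit: 2.57 × 28.085 = 72.178 g.
Weight fraction Si = 72.178 / 269.093 = 0.2682.

26.82 weight percent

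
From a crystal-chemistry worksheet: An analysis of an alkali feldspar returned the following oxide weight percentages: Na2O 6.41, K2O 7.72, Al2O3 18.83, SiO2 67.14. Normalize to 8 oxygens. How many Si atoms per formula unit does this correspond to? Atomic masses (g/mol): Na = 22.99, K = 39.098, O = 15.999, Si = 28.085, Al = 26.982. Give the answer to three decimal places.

3.006 Si apfu

Na2O: 6.41/61.979 = 0.10342 mol → 0.20684 mol Na, 0.10342 mol O.
K2O: 7.72/94.195 = 0.08196 mol → 0.16392 mol K, 0.08196 mol O.
Al2O3: 18.83/101.961 = 0.18468 mol → 0.36936 mol Al, 0.55404 mol O.
SiO2: 67.14/60.083 = 1.11745 mol → 1.11745 mol Si, 2.23490 mol O.
Total oxygen = 2.97432 mol. Normalization factor = 8/2.97432 = 2.68969.
Si per 8 O = 1.11745 × 2.68969 = 3.006.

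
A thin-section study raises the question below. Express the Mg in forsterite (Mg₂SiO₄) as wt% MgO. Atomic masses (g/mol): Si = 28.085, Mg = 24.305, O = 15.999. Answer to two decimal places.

Molar mass of Mg₂SiO₄ = 2*24.305 + 1*28.085 + 4*15.999 = 140.691 g/mol.
Each formula unit contains 2 Mg, equivalent to 2/1 = 2.0000 mol MgO.
M(MgO) = 1×24.305 + 1×15.999 = 40.304 g/mol.
Mass of MgO per formula unit = 2.0000 × 40.304 = 80.608 g.
MgO wt% = 80.608 / 140.691 × 100 = 57.29%.

57.29 wt%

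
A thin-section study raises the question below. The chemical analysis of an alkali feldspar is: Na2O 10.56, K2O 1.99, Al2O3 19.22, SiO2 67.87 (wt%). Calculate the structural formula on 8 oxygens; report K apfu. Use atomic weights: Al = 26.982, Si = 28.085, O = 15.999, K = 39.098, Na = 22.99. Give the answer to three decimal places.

0.112 K apfu

Na2O (M=61.979): mol = 0.17038; Na = 0.34076, O = 0.17038.
K2O (M=94.195): mol = 0.02113; K = 0.04226, O = 0.02113.
Al2O3 (M=101.961): mol = 0.18850; Al = 0.37700, O = 0.56550.
SiO2 (M=60.083): mol = 1.12960; Si = 1.12960, O = 2.25920.
ΣO = 3.01621; factor = 8/ΣO = 2.65234.
K apfu = 0.04226 × 2.65234 = 0.112.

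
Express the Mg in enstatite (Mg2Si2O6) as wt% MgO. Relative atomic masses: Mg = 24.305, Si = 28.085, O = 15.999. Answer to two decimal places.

M(Mg2Si2O6) = 200.774 g/mol; M(MgO) = 40.304 g/mol.
Moles MgO per formula unit = 2 Mg ÷ 1 = 2.0000.
MgO fraction = (2.0000 × 40.304) / 200.774 = 80.608/200.774 = 0.4015.

40.15 wt%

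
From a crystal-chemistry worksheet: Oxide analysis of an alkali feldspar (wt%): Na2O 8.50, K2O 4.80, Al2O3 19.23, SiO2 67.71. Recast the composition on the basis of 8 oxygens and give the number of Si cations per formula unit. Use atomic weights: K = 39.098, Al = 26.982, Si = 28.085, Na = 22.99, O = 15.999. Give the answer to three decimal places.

2.997 Si apfu

8.50 wt% Na2O ÷ 61.979 g/mol = 0.13714 mol, giving 0.27428 Na and 0.13714 O.
4.80 wt% K2O ÷ 94.195 g/mol = 0.05096 mol, giving 0.10192 K and 0.05096 O.
19.23 wt% Al2O3 ÷ 101.961 g/mol = 0.18860 mol, giving 0.37720 Al and 0.56580 O.
67.71 wt% SiO2 ÷ 60.083 g/mol = 1.12694 mol, giving 1.12694 Si and 2.25388 O.
Oxygen sums to 3.00778; scaling by 8/3.00778 = 2.65977 puts the formula on 8 O.
Si: 1.12694 × 2.65977 = 2.997 atoms per formula unit.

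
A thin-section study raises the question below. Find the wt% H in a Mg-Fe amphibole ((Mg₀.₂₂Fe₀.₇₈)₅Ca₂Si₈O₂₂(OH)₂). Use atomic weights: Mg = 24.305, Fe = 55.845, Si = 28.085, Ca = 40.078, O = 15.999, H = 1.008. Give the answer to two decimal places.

0.22 weight percent

Formula mass = 1.10·24.305 + 3.90·55.845 + 2·40.078 + 8·28.085 + 24·15.999 + 2·1.008 = 935.359 g/mol, of which 2.016 g is H.
So H makes up 2.016/935.359 = 0.0022 of the mass, i.e. 0.22%.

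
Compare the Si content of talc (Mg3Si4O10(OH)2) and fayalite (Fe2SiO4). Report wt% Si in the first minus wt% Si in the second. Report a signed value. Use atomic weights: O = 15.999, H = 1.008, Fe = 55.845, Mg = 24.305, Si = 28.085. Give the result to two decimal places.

Si in Mg3Si4O10(OH)2: molar mass 379.259 g/mol; 4×28.085 = 112.340 g → 29.62 wt%.
Si in Fe2SiO4: molar mass 203.771 g/mol; 1×28.085 = 28.085 g → 13.78 wt%.
Difference = 29.62 − 13.78 = 15.84 percentage points.

15.84 percentage points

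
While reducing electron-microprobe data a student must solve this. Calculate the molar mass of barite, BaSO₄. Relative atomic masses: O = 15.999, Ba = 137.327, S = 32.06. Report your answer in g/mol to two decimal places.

233.38 g/mol

The formula mass is the sum 1*137.327 + 1*32.06 + 4*15.999.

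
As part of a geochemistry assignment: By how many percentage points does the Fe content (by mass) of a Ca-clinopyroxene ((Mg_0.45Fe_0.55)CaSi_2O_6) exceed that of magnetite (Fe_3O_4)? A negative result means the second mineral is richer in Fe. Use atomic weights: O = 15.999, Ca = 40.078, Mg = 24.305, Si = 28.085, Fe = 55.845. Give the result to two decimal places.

Fe in (Mg_0.45Fe_0.55)CaSi_2O_6: molar mass 233.894 g/mol; 0.55×55.845 = 30.715 g → 13.13 wt%.
Fe in Fe_3O_4: molar mass 231.531 g/mol; 3×55.845 = 167.535 g → 72.36 wt%.
Difference = 13.13 − 72.36 = -59.23 percentage points.

-59.23 percentage points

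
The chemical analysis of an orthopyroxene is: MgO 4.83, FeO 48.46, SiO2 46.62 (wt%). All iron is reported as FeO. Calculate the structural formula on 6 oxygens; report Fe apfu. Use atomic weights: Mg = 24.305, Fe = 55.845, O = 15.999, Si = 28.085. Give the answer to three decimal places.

4.83 wt% MgO ÷ 40.304 g/mol = 0.11984 mol, giving 0.11984 Mg and 0.11984 O.
48.46 wt% FeO ÷ 71.844 g/mol = 0.67452 mol, giving 0.67452 Fe and 0.67452 O.
46.62 wt% SiO2 ÷ 60.083 g/mol = 0.77593 mol, giving 0.77593 Si and 1.55186 O.
Oxygen sums to 2.34622; scaling by 6/2.34622 = 2.55730 puts the formula on 6 O.
Fe: 0.67452 × 2.55730 = 1.725 atoms per formula unit.

1.725 Fe apfu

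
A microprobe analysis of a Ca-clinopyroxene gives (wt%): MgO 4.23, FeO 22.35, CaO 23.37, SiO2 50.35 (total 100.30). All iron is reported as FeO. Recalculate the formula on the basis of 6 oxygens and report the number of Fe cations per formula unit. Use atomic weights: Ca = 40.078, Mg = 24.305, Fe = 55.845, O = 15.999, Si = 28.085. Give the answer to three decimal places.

MgO: 4.23/40.304 = 0.10495 mol → 0.10495 mol Mg, 0.10495 mol O.
FeO: 22.35/71.844 = 0.31109 mol → 0.31109 mol Fe, 0.31109 mol O.
CaO: 23.37/56.077 = 0.41675 mol → 0.41675 mol Ca, 0.41675 mol O.
SiO2: 50.35/60.083 = 0.83801 mol → 0.83801 mol Si, 1.67602 mol O.
Total oxygen = 2.50881 mol. Normalization factor = 6/2.50881 = 2.39157.
Fe per 6 O = 0.31109 × 2.39157 = 0.744.

0.744 Fe apfu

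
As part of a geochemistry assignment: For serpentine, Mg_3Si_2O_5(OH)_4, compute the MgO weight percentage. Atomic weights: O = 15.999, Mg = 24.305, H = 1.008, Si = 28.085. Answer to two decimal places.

43.63 wt%

Formula mass = 277.108 g/mol.
3 Mg → 3.0000 mol MgO per formula unit; M(MgO) = 40.304, so MgO mass = 120.912 g.
120.912/277.108 × 100 = 43.63 wt%.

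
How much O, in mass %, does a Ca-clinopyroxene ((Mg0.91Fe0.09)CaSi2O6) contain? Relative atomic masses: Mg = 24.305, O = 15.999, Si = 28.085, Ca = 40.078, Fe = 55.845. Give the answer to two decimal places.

43.76 mass %

M((Mg0.91Fe0.09)CaSi2O6) = 219.386 g/mol.
O contributes 6 × 15.999 = 95.994 g per mole.
95.994/219.386 = 0.4376 → 43.76%.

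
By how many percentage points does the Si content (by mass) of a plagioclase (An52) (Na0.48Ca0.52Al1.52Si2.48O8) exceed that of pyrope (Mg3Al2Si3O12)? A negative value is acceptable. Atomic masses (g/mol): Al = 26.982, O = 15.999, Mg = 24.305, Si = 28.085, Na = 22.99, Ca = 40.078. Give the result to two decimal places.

4.85 percentage points

First mineral: 69.651 g Si in 270.531 g formula = 25.75 wt% Si.
Second mineral: 84.255 g Si in 403.122 g formula = 20.90 wt% Si.
25.75% − 20.90% gives a difference of 4.85 percentage points.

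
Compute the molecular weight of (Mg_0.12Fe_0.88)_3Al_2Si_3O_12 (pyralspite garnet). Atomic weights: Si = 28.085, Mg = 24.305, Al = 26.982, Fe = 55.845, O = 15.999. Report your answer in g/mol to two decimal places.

486.39 g/mol

Mg: 0.36 × 24.305 = 8.7498
Fe: 2.64 × 55.845 = 147.4308
Al: 2 × 26.982 = 53.9640
Si: 3 × 28.085 = 84.2550
O: 12 × 15.999 = 191.9880
Summing the contributions gives the formula mass.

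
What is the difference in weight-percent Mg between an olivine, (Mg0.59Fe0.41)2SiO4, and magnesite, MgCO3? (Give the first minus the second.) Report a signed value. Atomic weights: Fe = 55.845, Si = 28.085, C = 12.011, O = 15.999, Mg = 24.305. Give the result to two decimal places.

-11.61 percentage points

First mineral: 28.680 g Mg in 166.554 g formula = 17.22 wt% Mg.
Second mineral: 24.305 g Mg in 84.313 g formula = 28.83 wt% Mg.
17.22% − 28.83% gives a difference of -11.61 percentage points.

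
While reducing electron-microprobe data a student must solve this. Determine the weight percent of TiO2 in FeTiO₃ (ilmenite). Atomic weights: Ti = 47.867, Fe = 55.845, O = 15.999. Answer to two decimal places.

Molar mass of FeTiO₃ = 1×55.845 + 1×47.867 + 3×15.999 = 151.709 g/mol.
Each formula unit contains 1 Ti, equivalent to 1/1 = 1.0000 mol TiO2.
M(TiO2) = 1×47.867 + 2×15.999 = 79.865 g/mol.
Mass of TiO2 per formula unit = 1.0000 × 79.865 = 79.865 g.
TiO2 wt% = 79.865 / 151.709 × 100 = 52.64%.

52.64 wt%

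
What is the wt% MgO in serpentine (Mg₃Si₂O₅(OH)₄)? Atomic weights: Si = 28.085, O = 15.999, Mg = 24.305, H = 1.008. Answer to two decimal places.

Molar mass of Mg₃Si₂O₅(OH)₄ = 3*24.305 + 2*28.085 + 9*15.999 + 4*1.008 = 277.108 g/mol.
Each formula unit contains 3 Mg, equivalent to 3/1 = 3.0000 mol MgO.
M(MgO) = 1×24.305 + 1×15.999 = 40.304 g/mol.
Mass of MgO per formula unit = 3.0000 × 40.304 = 120.912 g.
MgO wt% = 120.912 / 277.108 × 100 = 43.63%.

43.63 wt%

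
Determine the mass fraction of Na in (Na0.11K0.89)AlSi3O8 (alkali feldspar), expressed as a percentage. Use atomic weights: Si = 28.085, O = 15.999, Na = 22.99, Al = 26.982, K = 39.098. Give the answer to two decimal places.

0.91 mass %

M((Na0.11K0.89)AlSi3O8) = 276.555 g/mol.
Na contributes 0.11 × 22.99 = 2.529 g per mole.
2.529/276.555 = 0.0091 → 0.91%.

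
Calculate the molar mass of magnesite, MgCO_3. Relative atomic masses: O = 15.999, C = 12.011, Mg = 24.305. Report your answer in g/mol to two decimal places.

84.31 g/mol

M = 1(24.305) + 1(12.011) + 3(15.999)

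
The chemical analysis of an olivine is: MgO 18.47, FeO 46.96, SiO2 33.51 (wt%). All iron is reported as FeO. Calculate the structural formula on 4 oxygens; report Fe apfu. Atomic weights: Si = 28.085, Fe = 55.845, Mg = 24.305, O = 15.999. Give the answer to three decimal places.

1.174 Fe apfu

MgO (M=40.304): mol = 0.45827; Mg = 0.45827, O = 0.45827.
FeO (M=71.844): mol = 0.65364; Fe = 0.65364, O = 0.65364.
SiO2 (M=60.083): mol = 0.55773; Si = 0.55773, O = 1.11546.
ΣO = 2.22737; factor = 4/ΣO = 1.79584.
Fe apfu = 0.65364 × 1.79584 = 1.174.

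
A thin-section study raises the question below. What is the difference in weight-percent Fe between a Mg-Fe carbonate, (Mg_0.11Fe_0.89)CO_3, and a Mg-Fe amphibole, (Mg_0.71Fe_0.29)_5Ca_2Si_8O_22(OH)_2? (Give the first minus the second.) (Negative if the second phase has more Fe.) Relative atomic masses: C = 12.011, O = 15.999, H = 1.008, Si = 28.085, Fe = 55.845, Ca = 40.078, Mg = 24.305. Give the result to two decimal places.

Fe in (Mg_0.11Fe_0.89)CO_3: molar mass 112.384 g/mol; 0.89×55.845 = 49.702 g → 44.23 wt%.
Fe in (Mg_0.71Fe_0.29)_5Ca_2Si_8O_22(OH)_2: molar mass 858.086 g/mol; 1.45×55.845 = 80.975 g → 9.44 wt%.
Difference = 44.23 − 9.44 = 34.79 percentage points.

34.79 percentage points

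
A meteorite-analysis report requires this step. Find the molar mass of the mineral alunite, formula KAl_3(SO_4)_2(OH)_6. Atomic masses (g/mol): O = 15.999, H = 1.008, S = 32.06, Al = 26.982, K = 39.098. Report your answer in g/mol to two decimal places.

M = 1·39.098 + 3·26.982 + 2·32.06 + 14·15.999 + 6·1.008

414.20 g/mol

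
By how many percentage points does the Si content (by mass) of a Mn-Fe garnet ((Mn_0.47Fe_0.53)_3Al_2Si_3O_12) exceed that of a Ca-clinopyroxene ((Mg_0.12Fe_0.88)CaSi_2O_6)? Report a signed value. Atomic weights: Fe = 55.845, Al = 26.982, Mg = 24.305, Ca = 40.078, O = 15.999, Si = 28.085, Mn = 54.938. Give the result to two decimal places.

-6.02 percentage points

M((Mn_0.47Fe_0.53)_3Al_2Si_3O_12) = 496.463 g/mol, so wt% Si = 84.255/496.463 × 100 = 16.97%.
M((Mg_0.12Fe_0.88)CaSi_2O_6) = 244.302 g/mol, so wt% Si = 56.170/244.302 × 100 = 22.99%.
16.97 − 22.99 = -6.02 pp.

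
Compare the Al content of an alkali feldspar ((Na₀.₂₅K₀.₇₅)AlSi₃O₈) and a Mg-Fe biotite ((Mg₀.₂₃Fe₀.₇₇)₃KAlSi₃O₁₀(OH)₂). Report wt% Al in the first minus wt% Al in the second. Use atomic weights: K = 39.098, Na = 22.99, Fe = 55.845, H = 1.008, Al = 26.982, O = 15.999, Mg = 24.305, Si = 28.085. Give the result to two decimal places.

M((Na₀.₂₅K₀.₇₅)AlSi₃O₈) = 274.300 g/mol, so wt% Al = 26.982/274.300 × 100 = 9.84%.
M((Mg₀.₂₃Fe₀.₇₇)₃KAlSi₃O₁₀(OH)₂) = 490.111 g/mol, so wt% Al = 26.982/490.111 × 100 = 5.51%.
9.84 − 5.51 = 4.33 pp.

4.33 percentage points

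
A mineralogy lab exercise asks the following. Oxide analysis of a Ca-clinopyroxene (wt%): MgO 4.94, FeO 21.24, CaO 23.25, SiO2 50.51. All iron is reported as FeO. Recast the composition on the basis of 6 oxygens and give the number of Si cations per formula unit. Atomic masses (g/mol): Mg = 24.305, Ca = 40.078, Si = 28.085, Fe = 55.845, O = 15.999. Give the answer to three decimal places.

2.006 Si apfu

4.94 wt% MgO ÷ 40.304 g/mol = 0.12257 mol, giving 0.12257 Mg and 0.12257 O.
21.24 wt% FeO ÷ 71.844 g/mol = 0.29564 mol, giving 0.29564 Fe and 0.29564 O.
23.25 wt% CaO ÷ 56.077 g/mol = 0.41461 mol, giving 0.41461 Ca and 0.41461 O.
50.51 wt% SiO2 ÷ 60.083 g/mol = 0.84067 mol, giving 0.84067 Si and 1.68134 O.
Oxygen sums to 2.51416; scaling by 6/2.51416 = 2.38648 puts the formula on 6 O.
Si: 0.84067 × 2.38648 = 2.006 atoms per formula unit.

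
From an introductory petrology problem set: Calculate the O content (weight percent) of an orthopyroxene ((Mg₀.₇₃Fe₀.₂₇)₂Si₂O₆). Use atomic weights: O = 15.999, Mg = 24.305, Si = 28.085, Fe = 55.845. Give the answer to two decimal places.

Molar mass of (Mg₀.₇₃Fe₀.₂₇)₂Si₂O₆: 1.46·24.305 + 0.54·55.845 + 2·28.085 + 6·15.999 = 217.806 g/mol.
Mass of O per formula unit: 6 × 15.999 = 95.994 g.
Weight fraction O = 95.994 / 217.806 = 0.4407.

44.07 weight percent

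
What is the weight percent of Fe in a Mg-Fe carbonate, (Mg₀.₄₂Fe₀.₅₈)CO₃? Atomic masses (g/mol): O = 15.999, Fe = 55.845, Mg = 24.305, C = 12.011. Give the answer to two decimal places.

Formula mass = 0.42*24.305 + 0.58*55.845 + 1*12.011 + 3*15.999 = 102.606 g/mol, of which 32.390 g is Fe.
So Fe makes up 32.390/102.606 = 0.3157 of the mass, i.e. 31.57%.

31.57 wt%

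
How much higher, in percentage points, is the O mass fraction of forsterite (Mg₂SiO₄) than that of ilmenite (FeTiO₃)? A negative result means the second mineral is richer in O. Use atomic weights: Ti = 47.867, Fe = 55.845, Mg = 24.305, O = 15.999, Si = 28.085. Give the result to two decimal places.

13.85 percentage points

First mineral: 63.996 g O in 140.691 g formula = 45.49 wt% O.
Second mineral: 47.997 g O in 151.709 g formula = 31.64 wt% O.
45.49% − 31.64% gives a difference of 13.85 percentage points.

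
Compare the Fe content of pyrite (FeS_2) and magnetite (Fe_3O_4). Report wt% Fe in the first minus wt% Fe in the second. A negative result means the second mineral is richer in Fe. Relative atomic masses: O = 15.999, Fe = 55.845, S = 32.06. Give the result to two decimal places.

-25.81 percentage points

First mineral: 55.845 g Fe in 119.965 g formula = 46.55 wt% Fe.
Second mineral: 167.535 g Fe in 231.531 g formula = 72.36 wt% Fe.
46.55% − 72.36% gives a difference of -25.81 percentage points.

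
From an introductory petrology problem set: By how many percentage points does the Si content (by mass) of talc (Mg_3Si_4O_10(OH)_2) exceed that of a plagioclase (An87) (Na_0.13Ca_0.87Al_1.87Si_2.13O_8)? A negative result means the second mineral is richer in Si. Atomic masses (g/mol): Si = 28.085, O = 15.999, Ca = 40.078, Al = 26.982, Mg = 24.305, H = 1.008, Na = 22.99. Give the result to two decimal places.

First mineral: 112.340 g Si in 379.259 g formula = 29.62 wt% Si.
Second mineral: 59.821 g Si in 276.126 g formula = 21.66 wt% Si.
29.62% − 21.66% gives a difference of 7.96 percentage points.

7.96 percentage points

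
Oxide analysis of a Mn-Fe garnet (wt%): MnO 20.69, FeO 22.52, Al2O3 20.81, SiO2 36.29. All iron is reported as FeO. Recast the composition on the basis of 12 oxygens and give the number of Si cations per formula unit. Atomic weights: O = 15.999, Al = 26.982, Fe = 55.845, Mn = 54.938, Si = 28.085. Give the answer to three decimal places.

MnO: 20.69/70.937 = 0.29167 mol → 0.29167 mol Mn, 0.29167 mol O.
FeO: 22.52/71.844 = 0.31346 mol → 0.31346 mol Fe, 0.31346 mol O.
Al2O3: 20.81/101.961 = 0.20410 mol → 0.40820 mol Al, 0.61230 mol O.
SiO2: 36.29/60.083 = 0.60400 mol → 0.60400 mol Si, 1.20800 mol O.
Total oxygen = 2.42543 mol. Normalization factor = 12/2.42543 = 4.94758.
Si per 12 O = 0.60400 × 4.94758 = 2.988.

2.988 Si apfu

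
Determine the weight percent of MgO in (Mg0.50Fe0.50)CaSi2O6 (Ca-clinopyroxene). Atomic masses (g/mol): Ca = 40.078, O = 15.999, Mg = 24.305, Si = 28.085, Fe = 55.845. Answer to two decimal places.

8.67 wt%

Formula mass = 232.317 g/mol.
0.50 Mg → 0.5000 mol MgO per formula unit; M(MgO) = 40.304, so MgO mass = 20.152 g.
20.152/232.317 × 100 = 8.67 wt%.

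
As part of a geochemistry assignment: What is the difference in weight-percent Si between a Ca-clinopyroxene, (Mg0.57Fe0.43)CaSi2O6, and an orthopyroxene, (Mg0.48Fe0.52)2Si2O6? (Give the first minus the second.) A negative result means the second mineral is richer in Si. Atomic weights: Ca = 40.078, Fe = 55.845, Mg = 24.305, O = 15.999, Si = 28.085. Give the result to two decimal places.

0.36 percentage points

Si in (Mg0.57Fe0.43)CaSi2O6: molar mass 230.109 g/mol; 2×28.085 = 56.170 g → 24.41 wt%.
Si in (Mg0.48Fe0.52)2Si2O6: molar mass 233.576 g/mol; 2×28.085 = 56.170 g → 24.05 wt%.
Difference = 24.41 − 24.05 = 0.36 percentage points.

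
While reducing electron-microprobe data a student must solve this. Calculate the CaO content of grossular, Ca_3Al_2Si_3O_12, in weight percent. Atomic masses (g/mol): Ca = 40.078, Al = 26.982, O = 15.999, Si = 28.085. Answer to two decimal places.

Formula mass = 450.441 g/mol.
3 Ca → 3.0000 mol CaO per formula unit; M(CaO) = 56.077, so CaO mass = 168.231 g.
168.231/450.441 × 100 = 37.35 wt%.

37.35 wt%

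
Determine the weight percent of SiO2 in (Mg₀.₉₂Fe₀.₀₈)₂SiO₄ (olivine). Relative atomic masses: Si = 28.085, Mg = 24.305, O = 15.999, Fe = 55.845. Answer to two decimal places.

Formula mass = 145.737 g/mol.
1 Si → 1.0000 mol SiO2 per formula unit; M(SiO2) = 60.083, so SiO2 mass = 60.083 g.
60.083/145.737 × 100 = 41.23 wt%.

41.23 wt%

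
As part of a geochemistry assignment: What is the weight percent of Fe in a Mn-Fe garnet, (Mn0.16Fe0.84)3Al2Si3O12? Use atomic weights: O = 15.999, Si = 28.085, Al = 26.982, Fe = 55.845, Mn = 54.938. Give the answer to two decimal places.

Molar mass of (Mn0.16Fe0.84)3Al2Si3O12: 0.48·54.938 + 2.52·55.845 + 2·26.982 + 3·28.085 + 12·15.999 = 497.307 g/mol.
Mass of Fe per formula unit: 2.52 × 55.845 = 140.729 g.
Weight fraction Fe = 140.729 / 497.307 = 0.2830.

28.30 wt%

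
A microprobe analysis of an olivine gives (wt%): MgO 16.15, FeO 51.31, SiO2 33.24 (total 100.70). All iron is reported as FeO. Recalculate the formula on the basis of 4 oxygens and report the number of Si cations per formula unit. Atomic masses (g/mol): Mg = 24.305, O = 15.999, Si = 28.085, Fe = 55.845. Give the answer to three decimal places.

0.996 Si apfu

MgO (M=40.304): mol = 0.40070; Mg = 0.40070, O = 0.40070.
FeO (M=71.844): mol = 0.71419; Fe = 0.71419, O = 0.71419.
SiO2 (M=60.083): mol = 0.55323; Si = 0.55323, O = 1.10646.
ΣO = 2.22135; factor = 4/ΣO = 1.80071.
Si apfu = 0.55323 × 1.80071 = 0.996.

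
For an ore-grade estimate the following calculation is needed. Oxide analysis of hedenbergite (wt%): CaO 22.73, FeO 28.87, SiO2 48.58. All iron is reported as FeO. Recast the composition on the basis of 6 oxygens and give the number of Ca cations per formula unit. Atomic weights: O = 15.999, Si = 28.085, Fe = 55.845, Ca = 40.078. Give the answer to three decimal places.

CaO (M=56.077): mol = 0.40534; Ca = 0.40534, O = 0.40534.
FeO (M=71.844): mol = 0.40184; Fe = 0.40184, O = 0.40184.
SiO2 (M=60.083): mol = 0.80855; Si = 0.80855, O = 1.61710.
ΣO = 2.42428; factor = 6/ΣO = 2.47496.
Ca apfu = 0.40534 × 2.47496 = 1.003.

1.003 Ca apfu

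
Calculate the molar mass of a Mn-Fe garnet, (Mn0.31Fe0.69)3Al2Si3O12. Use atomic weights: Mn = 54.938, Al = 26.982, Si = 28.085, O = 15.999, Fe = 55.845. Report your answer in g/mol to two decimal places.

The formula mass is the sum 0.93·54.938 + 2.07·55.845 + 2·26.982 + 3·28.085 + 12·15.999.

496.90 g/mol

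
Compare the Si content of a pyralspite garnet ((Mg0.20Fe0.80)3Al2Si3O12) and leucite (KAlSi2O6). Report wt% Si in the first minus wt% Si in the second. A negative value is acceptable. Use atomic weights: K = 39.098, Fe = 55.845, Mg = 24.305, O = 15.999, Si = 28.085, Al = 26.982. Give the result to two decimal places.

-8.14 percentage points

First mineral: 84.255 g Si in 478.818 g formula = 17.60 wt% Si.
Second mineral: 56.170 g Si in 218.244 g formula = 25.74 wt% Si.
17.60% − 25.74% gives a difference of -8.14 percentage points.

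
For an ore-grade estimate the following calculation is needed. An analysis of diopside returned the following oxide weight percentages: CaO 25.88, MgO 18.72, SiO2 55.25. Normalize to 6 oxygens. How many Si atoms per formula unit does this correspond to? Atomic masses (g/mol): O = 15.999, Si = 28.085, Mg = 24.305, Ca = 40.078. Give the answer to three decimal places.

25.88 wt% CaO ÷ 56.077 g/mol = 0.46151 mol, giving 0.46151 Ca and 0.46151 O.
18.72 wt% MgO ÷ 40.304 g/mol = 0.46447 mol, giving 0.46447 Mg and 0.46447 O.
55.25 wt% SiO2 ÷ 60.083 g/mol = 0.91956 mol, giving 0.91956 Si and 1.83912 O.
Oxygen sums to 2.76510; scaling by 6/2.76510 = 2.16990 puts the formula on 6 O.
Si: 0.91956 × 2.16990 = 1.995 atoms per formula unit.

1.995 Si apfu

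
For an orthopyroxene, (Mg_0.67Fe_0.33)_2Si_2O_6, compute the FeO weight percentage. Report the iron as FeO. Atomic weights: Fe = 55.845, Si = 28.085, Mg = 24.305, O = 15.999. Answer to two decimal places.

21.40 wt%

Molar mass of (Mg_0.67Fe_0.33)_2Si_2O_6 = 1.34*24.305 + 0.66*55.845 + 2*28.085 + 6*15.999 = 221.590 g/mol.
Each formula unit contains 0.66 Fe, equivalent to 0.66/1 = 0.6600 mol FeO.
M(FeO) = 1×55.845 + 1×15.999 = 71.844 g/mol.
Mass of FeO per formula unit = 0.6600 × 71.844 = 47.417 g.
FeO wt% = 47.417 / 221.590 × 100 = 21.40%.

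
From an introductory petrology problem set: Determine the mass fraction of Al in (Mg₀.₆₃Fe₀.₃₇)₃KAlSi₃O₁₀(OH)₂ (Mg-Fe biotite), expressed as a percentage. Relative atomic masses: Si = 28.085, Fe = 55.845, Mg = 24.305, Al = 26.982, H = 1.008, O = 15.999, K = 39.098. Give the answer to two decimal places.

5.97 wt%

Formula mass = 1.89·24.305 + 1.11·55.845 + 1·39.098 + 1·26.982 + 3·28.085 + 12·15.999 + 2·1.008 = 452.263 g/mol, of which 26.982 g is Al.
So Al makes up 26.982/452.263 = 0.0597 of the mass, i.e. 5.97%.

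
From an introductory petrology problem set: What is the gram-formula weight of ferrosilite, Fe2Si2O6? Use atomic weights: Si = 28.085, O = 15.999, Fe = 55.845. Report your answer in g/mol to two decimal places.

M = 2*55.845 + 2*28.085 + 6*15.999

263.85 g/mol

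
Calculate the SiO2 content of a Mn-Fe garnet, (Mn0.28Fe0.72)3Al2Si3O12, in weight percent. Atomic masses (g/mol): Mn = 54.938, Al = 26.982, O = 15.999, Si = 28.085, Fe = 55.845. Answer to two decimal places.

36.27 wt%

Formula mass = 496.980 g/mol.
3 Si → 3.0000 mol SiO2 per formula unit; M(SiO2) = 60.083, so SiO2 mass = 180.249 g.
180.249/496.980 × 100 = 36.27 wt%.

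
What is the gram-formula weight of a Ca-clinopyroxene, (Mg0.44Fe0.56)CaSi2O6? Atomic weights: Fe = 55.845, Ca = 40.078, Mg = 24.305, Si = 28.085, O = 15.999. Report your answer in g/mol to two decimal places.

The formula mass is the sum 0.44(24.305) + 0.56(55.845) + 1(40.078) + 2(28.085) + 6(15.999).

234.21 g/mol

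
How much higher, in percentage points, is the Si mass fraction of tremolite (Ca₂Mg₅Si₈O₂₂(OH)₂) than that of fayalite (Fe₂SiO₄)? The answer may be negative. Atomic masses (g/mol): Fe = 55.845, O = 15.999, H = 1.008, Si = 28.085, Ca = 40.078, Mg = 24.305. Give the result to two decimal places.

13.88 percentage points

M(Ca₂Mg₅Si₈O₂₂(OH)₂) = 812.353 g/mol, so wt% Si = 224.680/812.353 × 100 = 27.66%.
M(Fe₂SiO₄) = 203.771 g/mol, so wt% Si = 28.085/203.771 × 100 = 13.78%.
27.66 − 13.78 = 13.88 pp.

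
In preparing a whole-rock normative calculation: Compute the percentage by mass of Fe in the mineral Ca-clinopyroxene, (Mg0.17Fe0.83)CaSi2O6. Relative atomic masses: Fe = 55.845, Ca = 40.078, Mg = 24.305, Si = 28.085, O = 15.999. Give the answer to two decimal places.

Formula mass = 0.17×24.305 + 0.83×55.845 + 1×40.078 + 2×28.085 + 6×15.999 = 242.725 g/mol, of which 46.351 g is Fe.
So Fe makes up 46.351/242.725 = 0.1910 of the mass, i.e. 19.10%.

19.10 wt%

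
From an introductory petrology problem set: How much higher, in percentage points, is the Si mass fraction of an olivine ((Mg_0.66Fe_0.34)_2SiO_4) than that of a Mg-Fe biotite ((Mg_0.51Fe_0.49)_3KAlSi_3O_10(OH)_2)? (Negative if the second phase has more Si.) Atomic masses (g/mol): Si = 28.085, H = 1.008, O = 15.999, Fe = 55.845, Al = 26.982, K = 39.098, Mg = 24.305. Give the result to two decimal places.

-0.85 percentage points

M((Mg_0.66Fe_0.34)_2SiO_4) = 162.138 g/mol, so wt% Si = 28.085/162.138 × 100 = 17.32%.
M((Mg_0.51Fe_0.49)_3KAlSi_3O_10(OH)_2) = 463.618 g/mol, so wt% Si = 84.255/463.618 × 100 = 18.17%.
17.32 − 18.17 = -0.85 pp.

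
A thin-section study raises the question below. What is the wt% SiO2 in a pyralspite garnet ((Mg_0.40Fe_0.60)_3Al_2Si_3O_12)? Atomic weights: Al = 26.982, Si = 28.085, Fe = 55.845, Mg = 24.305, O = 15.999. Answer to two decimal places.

M((Mg_0.40Fe_0.60)_3Al_2Si_3O_12) = 459.894 g/mol; M(SiO2) = 60.083 g/mol.
Moles SiO2 per formula unit = 3 Si ÷ 1 = 3.0000.
SiO2 fraction = (3.0000 × 60.083) / 459.894 = 180.249/459.894 = 0.3919.

39.19 wt%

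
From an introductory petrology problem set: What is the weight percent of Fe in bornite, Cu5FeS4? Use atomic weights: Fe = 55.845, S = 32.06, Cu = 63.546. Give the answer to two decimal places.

M(Cu5FeS4) = 501.815 g/mol.
Fe contributes 1 × 55.845 = 55.845 g per mole.
55.845/501.815 = 0.1113 → 11.13%.

11.13 mass %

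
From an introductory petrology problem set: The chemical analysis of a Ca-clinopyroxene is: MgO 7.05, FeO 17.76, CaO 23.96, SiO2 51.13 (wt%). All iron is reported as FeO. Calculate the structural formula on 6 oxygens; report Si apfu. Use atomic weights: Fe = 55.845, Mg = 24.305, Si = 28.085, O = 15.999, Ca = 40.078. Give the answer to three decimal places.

2.001 Si apfu

MgO: 7.05/40.304 = 0.17492 mol → 0.17492 mol Mg, 0.17492 mol O.
FeO: 17.76/71.844 = 0.24720 mol → 0.24720 mol Fe, 0.24720 mol O.
CaO: 23.96/56.077 = 0.42727 mol → 0.42727 mol Ca, 0.42727 mol O.
SiO2: 51.13/60.083 = 0.85099 mol → 0.85099 mol Si, 1.70198 mol O.
Total oxygen = 2.55137 mol. Normalization factor = 6/2.55137 = 2.35168.
Si per 6 O = 0.85099 × 2.35168 = 2.001.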